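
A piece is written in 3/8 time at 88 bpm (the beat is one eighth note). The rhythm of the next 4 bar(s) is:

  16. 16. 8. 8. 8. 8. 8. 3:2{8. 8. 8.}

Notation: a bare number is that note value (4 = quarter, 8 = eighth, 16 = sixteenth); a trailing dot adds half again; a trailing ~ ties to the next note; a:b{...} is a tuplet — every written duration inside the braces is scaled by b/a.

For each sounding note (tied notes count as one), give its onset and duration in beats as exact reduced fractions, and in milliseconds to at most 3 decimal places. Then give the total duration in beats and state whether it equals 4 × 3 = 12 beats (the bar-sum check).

1) 0.0ms=0b +511.364ms=3/4b
2) 511.364ms=3/4b +511.364ms=3/4b
3) 1022.727ms=3/2b +1022.727ms=3/2b
4) 2045.455ms=3b +1022.727ms=3/2b
5) 3068.182ms=9/2b +1022.727ms=3/2b
6) 4090.909ms=6b +1022.727ms=3/2b
7) 5113.636ms=15/2b +1022.727ms=3/2b
8) 6136.364ms=9b +681.818ms=1b
9) 6818.182ms=10b +681.818ms=1b
10) 7500.0ms=11b +681.818ms=1b
Σ=12b of 12 (88bpm 3/8) — PASS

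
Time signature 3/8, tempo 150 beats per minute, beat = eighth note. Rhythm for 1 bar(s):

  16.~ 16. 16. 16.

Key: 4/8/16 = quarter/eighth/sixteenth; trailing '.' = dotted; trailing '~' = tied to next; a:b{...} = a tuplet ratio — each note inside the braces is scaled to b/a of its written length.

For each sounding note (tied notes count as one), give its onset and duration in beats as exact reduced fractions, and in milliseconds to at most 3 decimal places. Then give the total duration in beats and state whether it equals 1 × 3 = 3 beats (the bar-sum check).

1) 0.0ms=0b +600.0ms=3/2b
2) 600.0ms=3/2b +300.0ms=3/4b
3) 900.0ms=9/4b +300.0ms=3/4b
Σ=3b of 3 (150bpm 3/8) — PASS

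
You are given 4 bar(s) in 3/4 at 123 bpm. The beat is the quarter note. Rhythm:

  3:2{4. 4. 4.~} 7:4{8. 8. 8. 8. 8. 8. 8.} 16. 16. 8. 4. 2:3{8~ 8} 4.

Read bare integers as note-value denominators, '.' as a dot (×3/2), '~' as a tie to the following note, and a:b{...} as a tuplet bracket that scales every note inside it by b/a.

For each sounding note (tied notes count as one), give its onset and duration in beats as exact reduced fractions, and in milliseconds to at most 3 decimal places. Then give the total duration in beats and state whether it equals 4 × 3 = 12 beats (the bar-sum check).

1) 0.0ms=0b +487.805ms=1b
2) 487.805ms=1b +487.805ms=1b
3) 975.61ms=2b +696.864ms=10/7b
4) 1672.474ms=24/7b +209.059ms=3/7b
5) 1881.533ms=27/7b +209.059ms=3/7b
6) 2090.592ms=30/7b +209.059ms=3/7b
7) 2299.652ms=33/7b +209.059ms=3/7b
8) 2508.711ms=36/7b +209.059ms=3/7b
9) 2717.77ms=39/7b +209.059ms=3/7b
10) 2926.829ms=6b +182.927ms=3/8b
11) 3109.756ms=51/8b +182.927ms=3/8b
12) 3292.683ms=27/4b +365.854ms=3/4b
13) 3658.537ms=15/2b +731.707ms=3/2b
14) 4390.244ms=9b +731.707ms=3/2b
15) 5121.951ms=21/2b +731.707ms=3/2b
Σ=12b of 12 (123bpm 3/4) — PASS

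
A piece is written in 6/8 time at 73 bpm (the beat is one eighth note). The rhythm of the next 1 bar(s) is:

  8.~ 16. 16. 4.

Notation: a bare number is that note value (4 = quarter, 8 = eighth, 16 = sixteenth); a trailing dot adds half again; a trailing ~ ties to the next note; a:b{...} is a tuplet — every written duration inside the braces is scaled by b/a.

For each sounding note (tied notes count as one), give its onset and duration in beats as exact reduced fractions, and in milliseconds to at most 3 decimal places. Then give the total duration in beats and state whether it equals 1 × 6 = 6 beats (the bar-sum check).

1) 0.0ms=0b +1849.315ms=9/4b
2) 1849.315ms=9/4b +616.438ms=3/4b
3) 2465.753ms=3b +2465.753ms=3b
Σ=6b of 6 (73bpm 6/8) — PASS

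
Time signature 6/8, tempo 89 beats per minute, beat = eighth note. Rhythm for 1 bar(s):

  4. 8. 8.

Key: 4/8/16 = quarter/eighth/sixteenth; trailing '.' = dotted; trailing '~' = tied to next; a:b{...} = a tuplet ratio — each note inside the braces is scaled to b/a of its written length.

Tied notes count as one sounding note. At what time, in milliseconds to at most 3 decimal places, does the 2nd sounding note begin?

1. 0.0ms @ 0 + 2022.472ms (3)
2. 2022.472ms @ 3 + 1011.236ms (3/2)
3. 3033.708ms @ 9/2 + 1011.236ms (3/2)

note 2 onset = 3b = 2022.472ms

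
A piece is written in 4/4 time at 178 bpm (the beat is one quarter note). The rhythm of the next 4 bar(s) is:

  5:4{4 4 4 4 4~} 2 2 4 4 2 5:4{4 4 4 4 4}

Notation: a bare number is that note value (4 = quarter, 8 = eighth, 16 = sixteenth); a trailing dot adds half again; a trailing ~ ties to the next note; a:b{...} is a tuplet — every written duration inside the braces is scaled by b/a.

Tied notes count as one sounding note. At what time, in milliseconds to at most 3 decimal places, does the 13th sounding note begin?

1. 0.0ms @ 0 + 269.663ms (4/5)
2. 269.663ms @ 4/5 + 269.663ms (4/5)
3. 539.326ms @ 8/5 + 269.663ms (4/5)
4. 808.989ms @ 12/5 + 269.663ms (4/5)
5. 1078.652ms @ 16/5 + 943.82ms (14/5)
6. 2022.472ms @ 6 + 674.157ms (2)
7. 2696.629ms @ 8 + 337.079ms (1)
8. 3033.708ms @ 9 + 337.079ms (1)
9. 3370.787ms @ 10 + 674.157ms (2)
10. 4044.944ms @ 12 + 269.663ms (4/5)
11. 4314.607ms @ 64/5 + 269.663ms (4/5)
12. 4584.27ms @ 68/5 + 269.663ms (4/5)
13. 4853.933ms @ 72/5 + 269.663ms (4/5)
14. 5123.596ms @ 76/5 + 269.663ms (4/5)

note 13 onset = 72/5b = 4853.933ms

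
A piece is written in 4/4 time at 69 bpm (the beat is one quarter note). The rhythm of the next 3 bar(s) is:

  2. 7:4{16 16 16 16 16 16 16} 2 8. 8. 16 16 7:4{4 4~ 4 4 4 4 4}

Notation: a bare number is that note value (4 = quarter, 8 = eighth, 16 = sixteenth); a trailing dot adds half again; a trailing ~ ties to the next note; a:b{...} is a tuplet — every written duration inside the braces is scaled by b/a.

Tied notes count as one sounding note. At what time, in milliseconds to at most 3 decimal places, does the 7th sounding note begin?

1. 0.0ms @ 0 + 2608.696ms (3)
2. 2608.696ms @ 3 + 124.224ms (1/7)
3. 2732.919ms @ 22/7 + 124.224ms (1/7)
4. 2857.143ms @ 23/7 + 124.224ms (1/7)
5. 2981.366ms @ 24/7 + 124.224ms (1/7)
6. 3105.59ms @ 25/7 + 124.224ms (1/7)
7. 3229.814ms @ 26/7 + 124.224ms (1/7)
8. 3354.037ms @ 27/7 + 124.224ms (1/7)
9. 3478.261ms @ 4 + 1739.13ms (2)
10. 5217.391ms @ 6 + 652.174ms (3/4)
11. 5869.565ms @ 27/4 + 652.174ms (3/4)
12. 6521.739ms @ 15/2 + 217.391ms (1/4)
13. 6739.13ms @ 31/4 + 217.391ms (1/4)
14. 6956.522ms @ 8 + 496.894ms (4/7)
15. 7453.416ms @ 60/7 + 993.789ms (8/7)
16. 8447.205ms @ 68/7 + 496.894ms (4/7)
17. 8944.099ms @ 72/7 + 496.894ms (4/7)
18. 9440.994ms @ 76/7 + 496.894ms (4/7)
19. 9937.888ms @ 80/7 + 496.894ms (4/7)

note 7 onset = 26/7b = 3229.814ms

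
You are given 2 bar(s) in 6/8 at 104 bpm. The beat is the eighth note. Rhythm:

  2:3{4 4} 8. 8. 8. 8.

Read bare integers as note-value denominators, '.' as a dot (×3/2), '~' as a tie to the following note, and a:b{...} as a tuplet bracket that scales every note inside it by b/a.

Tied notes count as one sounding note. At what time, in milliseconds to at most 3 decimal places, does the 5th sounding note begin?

1. 0.0ms @ 0 + 1730.769ms (3)
2. 1730.769ms @ 3 + 1730.769ms (3)
3. 3461.538ms @ 6 + 865.385ms (3/2)
4. 4326.923ms @ 15/2 + 865.385ms (3/2)
5. 5192.308ms @ 9 + 865.385ms (3/2)
6. 6057.692ms @ 21/2 + 865.385ms (3/2)

note 5 onset = 9b = 5192.308ms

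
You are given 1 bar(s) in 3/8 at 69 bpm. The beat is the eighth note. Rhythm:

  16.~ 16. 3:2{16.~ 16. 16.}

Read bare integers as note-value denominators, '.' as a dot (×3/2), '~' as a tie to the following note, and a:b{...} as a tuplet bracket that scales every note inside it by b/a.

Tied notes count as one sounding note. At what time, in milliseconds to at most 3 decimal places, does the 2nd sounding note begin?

1. 0.0ms @ 0 + 1304.348ms (3/2)
2. 1304.348ms @ 3/2 + 869.565ms (1)
3. 2173.913ms @ 5/2 + 434.783ms (1/2)

note 2 onset = 3/2b = 1304.348ms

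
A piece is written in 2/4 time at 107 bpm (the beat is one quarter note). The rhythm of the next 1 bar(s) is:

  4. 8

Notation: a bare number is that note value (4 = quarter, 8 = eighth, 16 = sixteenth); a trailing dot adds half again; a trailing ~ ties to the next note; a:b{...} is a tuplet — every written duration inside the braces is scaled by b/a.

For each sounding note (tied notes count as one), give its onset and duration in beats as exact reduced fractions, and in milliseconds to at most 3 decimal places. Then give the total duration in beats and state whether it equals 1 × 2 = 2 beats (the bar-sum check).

1) 0.0ms=0b +841.121ms=3/2b
2) 841.121ms=3/2b +280.374ms=1/2b
Σ=2b of 2 (107bpm 2/4) — PASS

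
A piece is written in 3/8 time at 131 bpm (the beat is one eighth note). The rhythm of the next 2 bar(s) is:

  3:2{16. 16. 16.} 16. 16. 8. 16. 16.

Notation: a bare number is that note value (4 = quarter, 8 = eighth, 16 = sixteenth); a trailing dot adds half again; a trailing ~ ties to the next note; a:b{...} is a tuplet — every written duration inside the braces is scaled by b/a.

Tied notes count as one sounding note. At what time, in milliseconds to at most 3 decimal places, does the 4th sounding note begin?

1. 0.0ms @ 0 + 229.008ms (1/2)
2. 229.008ms @ 1/2 + 229.008ms (1/2)
3. 458.015ms @ 1 + 229.008ms (1/2)
4. 687.023ms @ 3/2 + 343.511ms (3/4)
5. 1030.534ms @ 9/4 + 343.511ms (3/4)
6. 1374.046ms @ 3 + 687.023ms (3/2)
7. 2061.069ms @ 9/2 + 343.511ms (3/4)
8. 2404.58ms @ 21/4 + 343.511ms (3/4)

note 4 onset = 3/2b = 687.023ms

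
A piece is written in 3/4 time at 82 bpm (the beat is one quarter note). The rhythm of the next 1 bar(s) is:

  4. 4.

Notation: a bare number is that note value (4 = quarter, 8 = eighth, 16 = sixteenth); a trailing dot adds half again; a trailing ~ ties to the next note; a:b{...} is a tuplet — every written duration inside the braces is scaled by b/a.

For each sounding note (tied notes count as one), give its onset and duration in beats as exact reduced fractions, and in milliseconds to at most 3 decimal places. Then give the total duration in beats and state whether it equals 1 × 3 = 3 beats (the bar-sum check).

1) 0.0ms=0b +1097.561ms=3/2b
2) 1097.561ms=3/2b +1097.561ms=3/2b
Σ=3b of 3 (82bpm 3/4) — PASS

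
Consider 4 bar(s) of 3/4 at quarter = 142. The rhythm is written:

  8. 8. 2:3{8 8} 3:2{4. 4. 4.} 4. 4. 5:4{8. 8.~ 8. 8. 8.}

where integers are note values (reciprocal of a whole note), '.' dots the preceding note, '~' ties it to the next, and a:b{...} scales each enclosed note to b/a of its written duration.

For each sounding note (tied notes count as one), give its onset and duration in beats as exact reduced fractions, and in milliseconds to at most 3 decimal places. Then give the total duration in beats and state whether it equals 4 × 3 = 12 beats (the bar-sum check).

1) 0.0ms=0b +316.901ms=3/4b
2) 316.901ms=3/4b +316.901ms=3/4b
3) 633.803ms=3/2b +316.901ms=3/4b
4) 950.704ms=9/4b +316.901ms=3/4b
5) 1267.606ms=3b +422.535ms=1b
6) 1690.141ms=4b +422.535ms=1b
7) 2112.676ms=5b +422.535ms=1b
8) 2535.211ms=6b +633.803ms=3/2b
9) 3169.014ms=15/2b +633.803ms=3/2b
10) 3802.817ms=9b +253.521ms=3/5b
11) 4056.338ms=48/5b +507.042ms=6/5b
12) 4563.38ms=54/5b +253.521ms=3/5b
13) 4816.901ms=57/5b +253.521ms=3/5b
Σ=12b of 12 (142bpm 3/4) — PASS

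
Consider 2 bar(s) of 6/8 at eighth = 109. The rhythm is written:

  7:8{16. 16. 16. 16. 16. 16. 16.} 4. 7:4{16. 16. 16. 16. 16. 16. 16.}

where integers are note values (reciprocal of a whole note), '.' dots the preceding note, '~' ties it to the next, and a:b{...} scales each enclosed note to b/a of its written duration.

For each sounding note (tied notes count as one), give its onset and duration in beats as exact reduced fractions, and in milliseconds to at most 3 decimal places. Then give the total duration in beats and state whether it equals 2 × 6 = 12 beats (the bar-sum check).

1) 0.0ms=0b +471.822ms=6/7b
2) 471.822ms=6/7b +471.822ms=6/7b
3) 943.644ms=12/7b +471.822ms=6/7b
4) 1415.465ms=18/7b +471.822ms=6/7b
5) 1887.287ms=24/7b +471.822ms=6/7b
6) 2359.109ms=30/7b +471.822ms=6/7b
7) 2830.931ms=36/7b +471.822ms=6/7b
8) 3302.752ms=6b +1651.376ms=3b
9) 4954.128ms=9b +235.911ms=3/7b
10) 5190.039ms=66/7b +235.911ms=3/7b
11) 5425.95ms=69/7b +235.911ms=3/7b
12) 5661.861ms=72/7b +235.911ms=3/7b
13) 5897.772ms=75/7b +235.911ms=3/7b
14) 6133.683ms=78/7b +235.911ms=3/7b
15) 6369.594ms=81/7b +235.911ms=3/7b
Σ=12b of 12 (109bpm 6/8) — PASS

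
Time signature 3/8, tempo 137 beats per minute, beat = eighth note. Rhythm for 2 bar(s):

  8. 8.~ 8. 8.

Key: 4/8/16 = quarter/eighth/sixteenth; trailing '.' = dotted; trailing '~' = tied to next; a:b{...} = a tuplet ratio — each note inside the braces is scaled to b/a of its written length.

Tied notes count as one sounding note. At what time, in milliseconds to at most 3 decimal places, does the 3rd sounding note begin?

note 3 onset = 9/2b = 1970.803ms

1. 0.0ms @ 0 + 656.934ms (3/2)
2. 656.934ms @ 3/2 + 1313.869ms (3)
3. 1970.803ms @ 9/2 + 656.934ms (3/2)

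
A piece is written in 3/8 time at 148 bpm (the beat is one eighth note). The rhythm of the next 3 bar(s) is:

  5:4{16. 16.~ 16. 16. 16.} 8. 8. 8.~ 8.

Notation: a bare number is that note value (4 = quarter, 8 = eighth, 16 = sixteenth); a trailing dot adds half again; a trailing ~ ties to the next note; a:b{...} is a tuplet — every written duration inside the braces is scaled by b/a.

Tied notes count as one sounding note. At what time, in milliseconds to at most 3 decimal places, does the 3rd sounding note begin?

note 3 onset = 9/5b = 729.73ms

1. 0.0ms @ 0 + 243.243ms (3/5)
2. 243.243ms @ 3/5 + 486.486ms (6/5)
3. 729.73ms @ 9/5 + 243.243ms (3/5)
4. 972.973ms @ 12/5 + 243.243ms (3/5)
5. 1216.216ms @ 3 + 608.108ms (3/2)
6. 1824.324ms @ 9/2 + 608.108ms (3/2)
7. 2432.432ms @ 6 + 1216.216ms (3)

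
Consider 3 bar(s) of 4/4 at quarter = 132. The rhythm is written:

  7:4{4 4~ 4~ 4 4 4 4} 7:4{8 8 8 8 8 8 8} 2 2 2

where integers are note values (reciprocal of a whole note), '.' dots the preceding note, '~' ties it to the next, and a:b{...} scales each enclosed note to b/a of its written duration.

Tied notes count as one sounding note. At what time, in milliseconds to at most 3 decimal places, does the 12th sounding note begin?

note 12 onset = 40/7b = 2597.403ms

1. 0.0ms @ 0 + 259.74ms (4/7)
2. 259.74ms @ 4/7 + 779.221ms (12/7)
3. 1038.961ms @ 16/7 + 259.74ms (4/7)
4. 1298.701ms @ 20/7 + 259.74ms (4/7)
5. 1558.442ms @ 24/7 + 259.74ms (4/7)
6. 1818.182ms @ 4 + 129.87ms (2/7)
7. 1948.052ms @ 30/7 + 129.87ms (2/7)
8. 2077.922ms @ 32/7 + 129.87ms (2/7)
9. 2207.792ms @ 34/7 + 129.87ms (2/7)
10. 2337.662ms @ 36/7 + 129.87ms (2/7)
11. 2467.532ms @ 38/7 + 129.87ms (2/7)
12. 2597.403ms @ 40/7 + 129.87ms (2/7)
13. 2727.273ms @ 6 + 909.091ms (2)
14. 3636.364ms @ 8 + 909.091ms (2)
15. 4545.455ms @ 10 + 909.091ms (2)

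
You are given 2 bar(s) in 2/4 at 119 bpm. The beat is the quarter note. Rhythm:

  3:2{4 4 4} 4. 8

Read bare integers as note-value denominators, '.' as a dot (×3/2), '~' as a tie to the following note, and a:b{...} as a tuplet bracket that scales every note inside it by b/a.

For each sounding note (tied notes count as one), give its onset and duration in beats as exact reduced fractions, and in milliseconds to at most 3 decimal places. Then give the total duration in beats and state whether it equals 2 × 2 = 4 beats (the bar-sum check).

1) 0.0ms=0b +336.134ms=2/3b
2) 336.134ms=2/3b +336.134ms=2/3b
3) 672.269ms=4/3b +336.134ms=2/3b
4) 1008.403ms=2b +756.303ms=3/2b
5) 1764.706ms=7/2b +252.101ms=1/2b
Σ=4b of 4 (119bpm 2/4) — PASS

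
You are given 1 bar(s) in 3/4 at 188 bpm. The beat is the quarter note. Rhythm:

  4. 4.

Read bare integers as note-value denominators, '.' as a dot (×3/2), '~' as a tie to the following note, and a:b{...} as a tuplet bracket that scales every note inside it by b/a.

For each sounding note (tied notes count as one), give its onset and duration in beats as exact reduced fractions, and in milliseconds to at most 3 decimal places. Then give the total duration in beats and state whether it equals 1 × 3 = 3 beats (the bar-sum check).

1) 0.0ms=0b +478.723ms=3/2b
2) 478.723ms=3/2b +478.723ms=3/2b
Σ=3b of 3 (188bpm 3/4) — PASS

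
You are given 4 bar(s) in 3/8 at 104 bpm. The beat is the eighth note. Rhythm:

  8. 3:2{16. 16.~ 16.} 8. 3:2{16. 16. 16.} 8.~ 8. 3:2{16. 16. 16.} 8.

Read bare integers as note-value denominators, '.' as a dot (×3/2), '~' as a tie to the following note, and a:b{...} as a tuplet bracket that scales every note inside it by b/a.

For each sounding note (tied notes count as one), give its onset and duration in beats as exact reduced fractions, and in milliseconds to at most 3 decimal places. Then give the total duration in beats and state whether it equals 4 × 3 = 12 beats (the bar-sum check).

1) 0.0ms=0b +865.385ms=3/2b
2) 865.385ms=3/2b +288.462ms=1/2b
3) 1153.846ms=2b +576.923ms=1b
4) 1730.769ms=3b +865.385ms=3/2b
5) 2596.154ms=9/2b +288.462ms=1/2b
6) 2884.615ms=5b +288.462ms=1/2b
7) 3173.077ms=11/2b +288.462ms=1/2b
8) 3461.538ms=6b +1730.769ms=3b
9) 5192.308ms=9b +288.462ms=1/2b
10) 5480.769ms=19/2b +288.462ms=1/2b
11) 5769.231ms=10b +288.462ms=1/2b
12) 6057.692ms=21/2b +865.385ms=3/2b
Σ=12b of 12 (104bpm 3/8) — PASS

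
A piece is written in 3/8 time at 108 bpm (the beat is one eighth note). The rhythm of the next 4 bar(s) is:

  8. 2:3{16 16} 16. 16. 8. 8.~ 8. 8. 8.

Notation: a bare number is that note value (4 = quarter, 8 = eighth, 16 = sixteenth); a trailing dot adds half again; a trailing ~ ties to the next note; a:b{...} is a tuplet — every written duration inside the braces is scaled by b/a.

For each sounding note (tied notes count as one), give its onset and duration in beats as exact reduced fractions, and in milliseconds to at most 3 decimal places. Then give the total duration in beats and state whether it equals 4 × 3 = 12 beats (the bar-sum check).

1) 0.0ms=0b +833.333ms=3/2b
2) 833.333ms=3/2b +416.667ms=3/4b
3) 1250.0ms=9/4b +416.667ms=3/4b
4) 1666.667ms=3b +416.667ms=3/4b
5) 2083.333ms=15/4b +416.667ms=3/4b
6) 2500.0ms=9/2b +833.333ms=3/2b
7) 3333.333ms=6b +1666.667ms=3b
8) 5000.0ms=9b +833.333ms=3/2b
9) 5833.333ms=21/2b +833.333ms=3/2b
Σ=12b of 12 (108bpm 3/8) — PASS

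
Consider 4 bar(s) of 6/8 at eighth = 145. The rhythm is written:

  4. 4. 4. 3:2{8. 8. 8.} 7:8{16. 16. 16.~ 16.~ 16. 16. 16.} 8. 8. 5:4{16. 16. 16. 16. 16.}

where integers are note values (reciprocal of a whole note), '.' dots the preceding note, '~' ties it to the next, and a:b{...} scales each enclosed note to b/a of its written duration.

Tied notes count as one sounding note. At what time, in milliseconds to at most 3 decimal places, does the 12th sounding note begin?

1. 0.0ms @ 0 + 1241.379ms (3)
2. 1241.379ms @ 3 + 1241.379ms (3)
3. 2482.759ms @ 6 + 1241.379ms (3)
4. 3724.138ms @ 9 + 413.793ms (1)
5. 4137.931ms @ 10 + 413.793ms (1)
6. 4551.724ms @ 11 + 413.793ms (1)
7. 4965.517ms @ 12 + 354.68ms (6/7)
8. 5320.197ms @ 90/7 + 354.68ms (6/7)
9. 5674.877ms @ 96/7 + 1064.039ms (18/7)
10. 6738.916ms @ 114/7 + 354.68ms (6/7)
11. 7093.596ms @ 120/7 + 354.68ms (6/7)
12. 7448.276ms @ 18 + 620.69ms (3/2)
13. 8068.966ms @ 39/2 + 620.69ms (3/2)
14. 8689.655ms @ 21 + 248.276ms (3/5)
15. 8937.931ms @ 108/5 + 248.276ms (3/5)
16. 9186.207ms @ 111/5 + 248.276ms (3/5)
17. 9434.483ms @ 114/5 + 248.276ms (3/5)
18. 9682.759ms @ 117/5 + 248.276ms (3/5)

note 12 onset = 18b = 7448.276ms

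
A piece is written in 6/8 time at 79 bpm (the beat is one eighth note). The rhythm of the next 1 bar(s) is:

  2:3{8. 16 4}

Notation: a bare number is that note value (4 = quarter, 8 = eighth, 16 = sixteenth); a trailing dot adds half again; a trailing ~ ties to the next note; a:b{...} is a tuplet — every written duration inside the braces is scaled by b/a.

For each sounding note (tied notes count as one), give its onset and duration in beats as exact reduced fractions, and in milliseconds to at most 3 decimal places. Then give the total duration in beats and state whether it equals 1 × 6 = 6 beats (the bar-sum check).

1) 0.0ms=0b +1708.861ms=9/4b
2) 1708.861ms=9/4b +569.62ms=3/4b
3) 2278.481ms=3b +2278.481ms=3b
Σ=6b of 6 (79bpm 6/8) — PASS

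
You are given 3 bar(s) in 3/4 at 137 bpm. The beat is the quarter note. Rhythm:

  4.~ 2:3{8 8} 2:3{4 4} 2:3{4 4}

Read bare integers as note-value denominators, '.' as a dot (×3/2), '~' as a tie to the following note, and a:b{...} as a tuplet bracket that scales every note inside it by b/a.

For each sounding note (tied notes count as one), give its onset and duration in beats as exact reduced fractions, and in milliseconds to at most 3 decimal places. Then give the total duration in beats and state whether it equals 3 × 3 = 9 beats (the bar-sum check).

1) 0.0ms=0b +985.401ms=9/4b
2) 985.401ms=9/4b +328.467ms=3/4b
3) 1313.869ms=3b +656.934ms=3/2b
4) 1970.803ms=9/2b +656.934ms=3/2b
5) 2627.737ms=6b +656.934ms=3/2b
6) 3284.672ms=15/2b +656.934ms=3/2b
Σ=9b of 9 (137bpm 3/4) — PASS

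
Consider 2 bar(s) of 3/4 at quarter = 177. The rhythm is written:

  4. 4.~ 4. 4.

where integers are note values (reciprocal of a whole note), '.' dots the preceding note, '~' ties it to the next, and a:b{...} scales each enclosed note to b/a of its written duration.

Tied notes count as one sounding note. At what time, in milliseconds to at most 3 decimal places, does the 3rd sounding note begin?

note 3 onset = 9/2b = 1525.424ms

1. 0.0ms @ 0 + 508.475ms (3/2)
2. 508.475ms @ 3/2 + 1016.949ms (3)
3. 1525.424ms @ 9/2 + 508.475ms (3/2)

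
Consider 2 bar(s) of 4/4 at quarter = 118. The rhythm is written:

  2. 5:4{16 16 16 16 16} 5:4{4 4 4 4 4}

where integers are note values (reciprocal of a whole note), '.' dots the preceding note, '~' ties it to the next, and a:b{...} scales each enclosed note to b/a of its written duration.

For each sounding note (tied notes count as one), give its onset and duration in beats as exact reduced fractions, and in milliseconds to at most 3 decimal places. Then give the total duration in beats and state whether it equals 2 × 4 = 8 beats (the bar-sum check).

1) 0.0ms=0b +1525.424ms=3b
2) 1525.424ms=3b +101.695ms=1/5b
3) 1627.119ms=16/5b +101.695ms=1/5b
4) 1728.814ms=17/5b +101.695ms=1/5b
5) 1830.508ms=18/5b +101.695ms=1/5b
6) 1932.203ms=19/5b +101.695ms=1/5b
7) 2033.898ms=4b +406.78ms=4/5b
8) 2440.678ms=24/5b +406.78ms=4/5b
9) 2847.458ms=28/5b +406.78ms=4/5b
10) 3254.237ms=32/5b +406.78ms=4/5b
11) 3661.017ms=36/5b +406.78ms=4/5b
Σ=8b of 8 (118bpm 4/4) — PASS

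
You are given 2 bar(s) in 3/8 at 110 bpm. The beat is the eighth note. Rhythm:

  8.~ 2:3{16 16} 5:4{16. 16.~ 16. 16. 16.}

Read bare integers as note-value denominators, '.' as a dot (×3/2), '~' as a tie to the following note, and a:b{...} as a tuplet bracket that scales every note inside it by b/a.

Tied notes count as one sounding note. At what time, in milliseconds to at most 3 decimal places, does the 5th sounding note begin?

note 5 onset = 24/5b = 2618.182ms

1. 0.0ms @ 0 + 1227.273ms (9/4)
2. 1227.273ms @ 9/4 + 409.091ms (3/4)
3. 1636.364ms @ 3 + 327.273ms (3/5)
4. 1963.636ms @ 18/5 + 654.545ms (6/5)
5. 2618.182ms @ 24/5 + 327.273ms (3/5)
6. 2945.455ms @ 27/5 + 327.273ms (3/5)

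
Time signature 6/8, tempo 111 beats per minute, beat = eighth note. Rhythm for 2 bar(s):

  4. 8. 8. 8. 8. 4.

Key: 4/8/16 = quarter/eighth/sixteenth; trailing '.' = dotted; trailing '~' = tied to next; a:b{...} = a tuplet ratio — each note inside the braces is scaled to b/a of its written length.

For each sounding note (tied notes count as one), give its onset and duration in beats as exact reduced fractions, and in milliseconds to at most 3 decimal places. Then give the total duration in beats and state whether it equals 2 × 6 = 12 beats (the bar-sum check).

1) 0.0ms=0b +1621.622ms=3b
2) 1621.622ms=3b +810.811ms=3/2b
3) 2432.432ms=9/2b +810.811ms=3/2b
4) 3243.243ms=6b +810.811ms=3/2b
5) 4054.054ms=15/2b +810.811ms=3/2b
6) 4864.865ms=9b +1621.622ms=3b
Σ=12b of 12 (111bpm 6/8) — PASS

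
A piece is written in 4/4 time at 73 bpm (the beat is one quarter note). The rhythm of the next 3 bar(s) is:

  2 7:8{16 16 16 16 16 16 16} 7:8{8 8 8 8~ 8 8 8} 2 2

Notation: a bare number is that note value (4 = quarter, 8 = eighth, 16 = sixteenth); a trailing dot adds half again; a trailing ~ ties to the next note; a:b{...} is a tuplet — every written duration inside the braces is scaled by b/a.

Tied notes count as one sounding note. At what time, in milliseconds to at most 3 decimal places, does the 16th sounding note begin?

note 16 onset = 10b = 8219.178ms

1. 0.0ms @ 0 + 1643.836ms (2)
2. 1643.836ms @ 2 + 234.834ms (2/7)
3. 1878.669ms @ 16/7 + 234.834ms (2/7)
4. 2113.503ms @ 18/7 + 234.834ms (2/7)
5. 2348.337ms @ 20/7 + 234.834ms (2/7)
6. 2583.17ms @ 22/7 + 234.834ms (2/7)
7. 2818.004ms @ 24/7 + 234.834ms (2/7)
8. 3052.838ms @ 26/7 + 234.834ms (2/7)
9. 3287.671ms @ 4 + 469.667ms (4/7)
10. 3757.339ms @ 32/7 + 469.667ms (4/7)
11. 4227.006ms @ 36/7 + 469.667ms (4/7)
12. 4696.673ms @ 40/7 + 939.335ms (8/7)
13. 5636.008ms @ 48/7 + 469.667ms (4/7)
14. 6105.675ms @ 52/7 + 469.667ms (4/7)
15. 6575.342ms @ 8 + 1643.836ms (2)
16. 8219.178ms @ 10 + 1643.836ms (2)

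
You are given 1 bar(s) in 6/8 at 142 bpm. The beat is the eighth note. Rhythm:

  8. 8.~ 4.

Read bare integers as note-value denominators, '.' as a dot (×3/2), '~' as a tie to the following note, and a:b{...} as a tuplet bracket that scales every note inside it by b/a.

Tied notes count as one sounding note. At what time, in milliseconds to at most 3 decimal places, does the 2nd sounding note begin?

1. 0.0ms @ 0 + 633.803ms (3/2)
2. 633.803ms @ 3/2 + 1901.408ms (9/2)

note 2 onset = 3/2b = 633.803ms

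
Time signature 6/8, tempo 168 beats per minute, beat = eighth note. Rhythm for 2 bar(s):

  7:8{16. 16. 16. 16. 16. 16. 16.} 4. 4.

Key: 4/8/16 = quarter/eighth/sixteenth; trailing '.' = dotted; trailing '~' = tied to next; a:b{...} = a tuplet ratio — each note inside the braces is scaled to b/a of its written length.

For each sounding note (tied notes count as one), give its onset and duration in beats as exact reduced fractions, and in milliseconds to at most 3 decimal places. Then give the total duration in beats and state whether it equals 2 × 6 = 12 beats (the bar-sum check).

1) 0.0ms=0b +306.122ms=6/7b
2) 306.122ms=6/7b +306.122ms=6/7b
3) 612.245ms=12/7b +306.122ms=6/7b
4) 918.367ms=18/7b +306.122ms=6/7b
5) 1224.49ms=24/7b +306.122ms=6/7b
6) 1530.612ms=30/7b +306.122ms=6/7b
7) 1836.735ms=36/7b +306.122ms=6/7b
8) 2142.857ms=6b +1071.429ms=3b
9) 3214.286ms=9b +1071.429ms=3b
Σ=12b of 12 (168bpm 6/8) — PASS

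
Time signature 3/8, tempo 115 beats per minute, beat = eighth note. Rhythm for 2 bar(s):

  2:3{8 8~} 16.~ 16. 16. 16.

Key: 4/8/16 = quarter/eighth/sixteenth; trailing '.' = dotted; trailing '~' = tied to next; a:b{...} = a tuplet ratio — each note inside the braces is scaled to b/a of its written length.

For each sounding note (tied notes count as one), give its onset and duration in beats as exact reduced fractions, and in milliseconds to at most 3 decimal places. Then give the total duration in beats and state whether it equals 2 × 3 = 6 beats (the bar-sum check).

1) 0.0ms=0b +782.609ms=3/2b
2) 782.609ms=3/2b +1565.217ms=3b
3) 2347.826ms=9/2b +391.304ms=3/4b
4) 2739.13ms=21/4b +391.304ms=3/4b
Σ=6b of 6 (115bpm 3/8) — PASS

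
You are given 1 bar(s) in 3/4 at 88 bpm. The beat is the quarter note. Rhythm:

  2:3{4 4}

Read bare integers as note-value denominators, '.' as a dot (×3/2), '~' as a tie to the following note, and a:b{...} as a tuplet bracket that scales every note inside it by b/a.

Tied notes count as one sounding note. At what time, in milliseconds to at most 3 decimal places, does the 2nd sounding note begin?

note 2 onset = 3/2b = 1022.727ms

1. 0.0ms @ 0 + 1022.727ms (3/2)
2. 1022.727ms @ 3/2 + 1022.727ms (3/2)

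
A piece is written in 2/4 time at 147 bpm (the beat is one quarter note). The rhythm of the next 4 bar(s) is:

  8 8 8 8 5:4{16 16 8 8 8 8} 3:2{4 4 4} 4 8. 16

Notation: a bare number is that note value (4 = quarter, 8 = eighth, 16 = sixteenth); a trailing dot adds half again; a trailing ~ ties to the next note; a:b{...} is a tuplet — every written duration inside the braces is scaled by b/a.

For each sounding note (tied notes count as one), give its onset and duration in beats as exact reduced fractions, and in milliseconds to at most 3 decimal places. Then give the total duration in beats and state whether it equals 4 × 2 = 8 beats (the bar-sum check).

1) 0.0ms=0b +204.082ms=1/2b
2) 204.082ms=1/2b +204.082ms=1/2b
3) 408.163ms=1b +204.082ms=1/2b
4) 612.245ms=3/2b +204.082ms=1/2b
5) 816.327ms=2b +81.633ms=1/5b
6) 897.959ms=11/5b +81.633ms=1/5b
7) 979.592ms=12/5b +163.265ms=2/5b
8) 1142.857ms=14/5b +163.265ms=2/5b
9) 1306.122ms=16/5b +163.265ms=2/5b
10) 1469.388ms=18/5b +163.265ms=2/5b
11) 1632.653ms=4b +272.109ms=2/3b
12) 1904.762ms=14/3b +272.109ms=2/3b
13) 2176.871ms=16/3b +272.109ms=2/3b
14) 2448.98ms=6b +408.163ms=1b
15) 2857.143ms=7b +306.122ms=3/4b
16) 3163.265ms=31/4b +102.041ms=1/4b
Σ=8b of 8 (147bpm 2/4) — PASS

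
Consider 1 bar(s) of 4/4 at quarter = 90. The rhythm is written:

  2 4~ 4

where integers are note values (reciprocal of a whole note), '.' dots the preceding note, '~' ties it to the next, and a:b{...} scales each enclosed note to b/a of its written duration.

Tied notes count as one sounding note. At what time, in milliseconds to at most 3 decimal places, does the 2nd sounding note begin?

note 2 onset = 2b = 1333.333ms

1. 0.0ms @ 0 + 1333.333ms (2)
2. 1333.333ms @ 2 + 1333.333ms (2)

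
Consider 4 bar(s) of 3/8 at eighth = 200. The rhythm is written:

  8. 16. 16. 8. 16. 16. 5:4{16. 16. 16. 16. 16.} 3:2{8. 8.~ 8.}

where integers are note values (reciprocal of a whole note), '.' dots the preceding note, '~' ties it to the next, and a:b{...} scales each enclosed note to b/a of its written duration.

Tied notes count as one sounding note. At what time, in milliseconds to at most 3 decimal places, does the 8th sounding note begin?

1. 0.0ms @ 0 + 450.0ms (3/2)
2. 450.0ms @ 3/2 + 225.0ms (3/4)
3. 675.0ms @ 9/4 + 225.0ms (3/4)
4. 900.0ms @ 3 + 450.0ms (3/2)
5. 1350.0ms @ 9/2 + 225.0ms (3/4)
6. 1575.0ms @ 21/4 + 225.0ms (3/4)
7. 1800.0ms @ 6 + 180.0ms (3/5)
8. 1980.0ms @ 33/5 + 180.0ms (3/5)
9. 2160.0ms @ 36/5 + 180.0ms (3/5)
10. 2340.0ms @ 39/5 + 180.0ms (3/5)
11. 2520.0ms @ 42/5 + 180.0ms (3/5)
12. 2700.0ms @ 9 + 300.0ms (1)
13. 3000.0ms @ 10 + 600.0ms (2)

note 8 onset = 33/5b = 1980.0ms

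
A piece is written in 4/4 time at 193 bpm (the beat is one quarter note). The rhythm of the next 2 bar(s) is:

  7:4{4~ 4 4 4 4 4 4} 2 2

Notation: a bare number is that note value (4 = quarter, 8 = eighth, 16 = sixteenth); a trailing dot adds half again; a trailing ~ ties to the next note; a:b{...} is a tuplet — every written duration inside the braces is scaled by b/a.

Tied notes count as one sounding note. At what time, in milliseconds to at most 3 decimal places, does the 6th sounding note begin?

1. 0.0ms @ 0 + 355.292ms (8/7)
2. 355.292ms @ 8/7 + 177.646ms (4/7)
3. 532.939ms @ 12/7 + 177.646ms (4/7)
4. 710.585ms @ 16/7 + 177.646ms (4/7)
5. 888.231ms @ 20/7 + 177.646ms (4/7)
6. 1065.877ms @ 24/7 + 177.646ms (4/7)
7. 1243.523ms @ 4 + 621.762ms (2)
8. 1865.285ms @ 6 + 621.762ms (2)

note 6 onset = 24/7b = 1065.877ms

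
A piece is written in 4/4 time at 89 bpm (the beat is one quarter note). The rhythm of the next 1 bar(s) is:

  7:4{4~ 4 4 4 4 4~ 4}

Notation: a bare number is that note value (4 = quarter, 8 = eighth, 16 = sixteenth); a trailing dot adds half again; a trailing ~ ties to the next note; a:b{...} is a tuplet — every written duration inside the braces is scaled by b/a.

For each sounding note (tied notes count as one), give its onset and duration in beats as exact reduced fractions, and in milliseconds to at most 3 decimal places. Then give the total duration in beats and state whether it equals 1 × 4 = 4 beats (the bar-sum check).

1) 0.0ms=0b +770.465ms=8/7b
2) 770.465ms=8/7b +385.233ms=4/7b
3) 1155.698ms=12/7b +385.233ms=4/7b
4) 1540.931ms=16/7b +385.233ms=4/7b
5) 1926.164ms=20/7b +770.465ms=8/7b
Σ=4b of 4 (89bpm 4/4) — PASS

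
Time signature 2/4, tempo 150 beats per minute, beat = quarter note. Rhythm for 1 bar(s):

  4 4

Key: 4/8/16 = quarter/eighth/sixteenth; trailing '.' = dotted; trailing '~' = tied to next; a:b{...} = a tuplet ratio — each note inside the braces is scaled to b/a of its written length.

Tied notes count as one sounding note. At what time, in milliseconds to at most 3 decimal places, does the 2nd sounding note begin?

note 2 onset = 1b = 400.0ms

1. 0.0ms @ 0 + 400.0ms (1)
2. 400.0ms @ 1 + 400.0ms (1)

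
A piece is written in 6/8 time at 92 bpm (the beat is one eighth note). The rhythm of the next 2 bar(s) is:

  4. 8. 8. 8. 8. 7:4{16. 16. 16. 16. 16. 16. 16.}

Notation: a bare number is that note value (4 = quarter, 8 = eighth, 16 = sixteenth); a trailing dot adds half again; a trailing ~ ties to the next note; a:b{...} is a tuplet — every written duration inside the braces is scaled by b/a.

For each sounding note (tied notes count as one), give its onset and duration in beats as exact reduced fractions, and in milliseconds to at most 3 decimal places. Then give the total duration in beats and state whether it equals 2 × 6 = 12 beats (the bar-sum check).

1) 0.0ms=0b +1956.522ms=3b
2) 1956.522ms=3b +978.261ms=3/2b
3) 2934.783ms=9/2b +978.261ms=3/2b
4) 3913.043ms=6b +978.261ms=3/2b
5) 4891.304ms=15/2b +978.261ms=3/2b
6) 5869.565ms=9b +279.503ms=3/7b
7) 6149.068ms=66/7b +279.503ms=3/7b
8) 6428.571ms=69/7b +279.503ms=3/7b
9) 6708.075ms=72/7b +279.503ms=3/7b
10) 6987.578ms=75/7b +279.503ms=3/7b
11) 7267.081ms=78/7b +279.503ms=3/7b
12) 7546.584ms=81/7b +279.503ms=3/7b
Σ=12b of 12 (92bpm 6/8) — PASS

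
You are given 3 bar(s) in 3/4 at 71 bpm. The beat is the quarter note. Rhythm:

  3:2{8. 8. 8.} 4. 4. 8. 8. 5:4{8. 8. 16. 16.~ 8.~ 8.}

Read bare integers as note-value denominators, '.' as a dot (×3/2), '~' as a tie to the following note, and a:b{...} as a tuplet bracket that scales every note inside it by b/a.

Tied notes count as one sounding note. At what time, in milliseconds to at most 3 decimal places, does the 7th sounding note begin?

note 7 onset = 21/4b = 4436.62ms

1. 0.0ms @ 0 + 422.535ms (1/2)
2. 422.535ms @ 1/2 + 422.535ms (1/2)
3. 845.07ms @ 1 + 422.535ms (1/2)
4. 1267.606ms @ 3/2 + 1267.606ms (3/2)
5. 2535.211ms @ 3 + 1267.606ms (3/2)
6. 3802.817ms @ 9/2 + 633.803ms (3/4)
7. 4436.62ms @ 21/4 + 633.803ms (3/4)
8. 5070.423ms @ 6 + 507.042ms (3/5)
9. 5577.465ms @ 33/5 + 507.042ms (3/5)
10. 6084.507ms @ 36/5 + 253.521ms (3/10)
11. 6338.028ms @ 15/2 + 1267.606ms (3/2)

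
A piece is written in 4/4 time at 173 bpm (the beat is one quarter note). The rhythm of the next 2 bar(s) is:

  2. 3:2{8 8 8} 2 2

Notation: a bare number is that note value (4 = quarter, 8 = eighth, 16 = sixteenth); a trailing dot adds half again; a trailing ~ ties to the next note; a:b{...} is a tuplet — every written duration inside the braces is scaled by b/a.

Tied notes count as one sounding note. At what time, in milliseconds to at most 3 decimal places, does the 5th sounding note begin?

note 5 onset = 4b = 1387.283ms

1. 0.0ms @ 0 + 1040.462ms (3)
2. 1040.462ms @ 3 + 115.607ms (1/3)
3. 1156.069ms @ 10/3 + 115.607ms (1/3)
4. 1271.676ms @ 11/3 + 115.607ms (1/3)
5. 1387.283ms @ 4 + 693.642ms (2)
6. 2080.925ms @ 6 + 693.642ms (2)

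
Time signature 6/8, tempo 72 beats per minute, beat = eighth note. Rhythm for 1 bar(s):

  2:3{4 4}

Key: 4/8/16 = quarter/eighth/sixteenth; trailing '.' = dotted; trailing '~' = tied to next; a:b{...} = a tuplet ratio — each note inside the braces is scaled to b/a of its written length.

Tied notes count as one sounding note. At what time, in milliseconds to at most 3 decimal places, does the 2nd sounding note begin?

1. 0.0ms @ 0 + 2500.0ms (3)
2. 2500.0ms @ 3 + 2500.0ms (3)

note 2 onset = 3b = 2500.0ms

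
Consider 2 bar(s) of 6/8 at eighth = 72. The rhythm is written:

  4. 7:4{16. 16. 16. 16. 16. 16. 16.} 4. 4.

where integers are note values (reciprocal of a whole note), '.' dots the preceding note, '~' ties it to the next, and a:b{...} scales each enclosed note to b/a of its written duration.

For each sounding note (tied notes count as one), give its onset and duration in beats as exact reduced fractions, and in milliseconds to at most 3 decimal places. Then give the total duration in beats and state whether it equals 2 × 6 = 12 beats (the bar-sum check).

1) 0.0ms=0b +2500.0ms=3b
2) 2500.0ms=3b +357.143ms=3/7b
3) 2857.143ms=24/7b +357.143ms=3/7b
4) 3214.286ms=27/7b +357.143ms=3/7b
5) 3571.429ms=30/7b +357.143ms=3/7b
6) 3928.571ms=33/7b +357.143ms=3/7b
7) 4285.714ms=36/7b +357.143ms=3/7b
8) 4642.857ms=39/7b +357.143ms=3/7b
9) 5000.0ms=6b +2500.0ms=3b
10) 7500.0ms=9b +2500.0ms=3b
Σ=12b of 12 (72bpm 6/8) — PASS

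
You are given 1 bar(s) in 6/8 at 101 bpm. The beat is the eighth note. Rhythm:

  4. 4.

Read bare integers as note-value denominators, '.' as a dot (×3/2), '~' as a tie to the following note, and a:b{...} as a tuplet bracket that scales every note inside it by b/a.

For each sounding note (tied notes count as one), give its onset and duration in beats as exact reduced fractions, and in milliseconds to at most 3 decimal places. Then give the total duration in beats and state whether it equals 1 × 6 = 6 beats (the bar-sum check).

1) 0.0ms=0b +1782.178ms=3b
2) 1782.178ms=3b +1782.178ms=3b
Σ=6b of 6 (101bpm 6/8) — PASS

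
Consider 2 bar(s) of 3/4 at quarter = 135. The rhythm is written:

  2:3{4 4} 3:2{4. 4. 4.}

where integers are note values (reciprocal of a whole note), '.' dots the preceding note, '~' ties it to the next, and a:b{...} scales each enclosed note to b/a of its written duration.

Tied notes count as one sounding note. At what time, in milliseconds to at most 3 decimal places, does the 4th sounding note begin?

1. 0.0ms @ 0 + 666.667ms (3/2)
2. 666.667ms @ 3/2 + 666.667ms (3/2)
3. 1333.333ms @ 3 + 444.444ms (1)
4. 1777.778ms @ 4 + 444.444ms (1)
5. 2222.222ms @ 5 + 444.444ms (1)

note 4 onset = 4b = 1777.778ms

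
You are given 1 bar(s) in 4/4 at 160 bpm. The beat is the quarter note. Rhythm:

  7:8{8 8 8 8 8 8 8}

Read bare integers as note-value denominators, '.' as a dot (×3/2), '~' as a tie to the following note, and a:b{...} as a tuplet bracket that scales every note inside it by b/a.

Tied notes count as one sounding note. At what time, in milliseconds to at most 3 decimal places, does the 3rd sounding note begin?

note 3 onset = 8/7b = 428.571ms

1. 0.0ms @ 0 + 214.286ms (4/7)
2. 214.286ms @ 4/7 + 214.286ms (4/7)
3. 428.571ms @ 8/7 + 214.286ms (4/7)
4. 642.857ms @ 12/7 + 214.286ms (4/7)
5. 857.143ms @ 16/7 + 214.286ms (4/7)
6. 1071.429ms @ 20/7 + 214.286ms (4/7)
7. 1285.714ms @ 24/7 + 214.286ms (4/7)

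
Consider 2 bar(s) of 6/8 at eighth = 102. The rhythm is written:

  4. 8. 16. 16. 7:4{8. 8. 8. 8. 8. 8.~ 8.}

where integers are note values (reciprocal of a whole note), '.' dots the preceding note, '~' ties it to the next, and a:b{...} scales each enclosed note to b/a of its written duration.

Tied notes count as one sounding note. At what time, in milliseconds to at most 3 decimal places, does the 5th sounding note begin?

1. 0.0ms @ 0 + 1764.706ms (3)
2. 1764.706ms @ 3 + 882.353ms (3/2)
3. 2647.059ms @ 9/2 + 441.176ms (3/4)
4. 3088.235ms @ 21/4 + 441.176ms (3/4)
5. 3529.412ms @ 6 + 504.202ms (6/7)
6. 4033.613ms @ 48/7 + 504.202ms (6/7)
7. 4537.815ms @ 54/7 + 504.202ms (6/7)
8. 5042.017ms @ 60/7 + 504.202ms (6/7)
9. 5546.218ms @ 66/7 + 504.202ms (6/7)
10. 6050.42ms @ 72/7 + 1008.403ms (12/7)

note 5 onset = 6b = 3529.412ms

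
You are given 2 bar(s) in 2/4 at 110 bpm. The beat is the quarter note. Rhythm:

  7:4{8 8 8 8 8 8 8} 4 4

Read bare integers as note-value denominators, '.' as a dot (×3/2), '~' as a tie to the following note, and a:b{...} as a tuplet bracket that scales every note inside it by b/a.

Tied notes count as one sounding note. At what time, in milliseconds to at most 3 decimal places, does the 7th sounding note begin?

note 7 onset = 12/7b = 935.065ms

1. 0.0ms @ 0 + 155.844ms (2/7)
2. 155.844ms @ 2/7 + 155.844ms (2/7)
3. 311.688ms @ 4/7 + 155.844ms (2/7)
4. 467.532ms @ 6/7 + 155.844ms (2/7)
5. 623.377ms @ 8/7 + 155.844ms (2/7)
6. 779.221ms @ 10/7 + 155.844ms (2/7)
7. 935.065ms @ 12/7 + 155.844ms (2/7)
8. 1090.909ms @ 2 + 545.455ms (1)
9. 1636.364ms @ 3 + 545.455ms (1)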